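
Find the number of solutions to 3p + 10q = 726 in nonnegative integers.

25

gcd(10, 3) = 1.
By Bézout, 3*(-3) + 10*(1) = 1.
One solution: (2, 72).
General: p = 2 + 10t, q = 72 - 3t.
p ≥ 0 ⇒ t ≥ 0; q ≥ 0 ⇒ t ≤ 24. So t ∈ [0, 24]: 25 solutions.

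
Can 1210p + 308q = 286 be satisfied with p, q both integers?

gcd(1210, 308) = 22  (1210 = 3*308 + 286, 308 = 1*286 + 22, 286 = 13*22).
22 divides 286, so integer solutions exist.

yes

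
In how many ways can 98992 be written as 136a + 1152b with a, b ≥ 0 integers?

5

gcd(1152, 136):
  1152 = 8·136 + 64
  136 = 2·64 + 8
  64 = 8·8
so gcd(1152, 136) = 8.
Back-substitute for Bézout coefficients:
  8 = 136 - 2·64
  ... = 136·(17) + 1152·(-2)
Scale by 12374: one solution is (210358, -24748). Reduce a mod 144: (118, 72).
General: a = 118 + 144t, b = 72 - 17t.
a ≥ 0 ⇒ t ≥ 0; b ≥ 0 ⇒ t ≤ 4. So t ∈ [0, 4]: 5 solutions.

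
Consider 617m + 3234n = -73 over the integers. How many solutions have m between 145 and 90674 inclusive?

gcd(3234, 617) = 1  (3234 = 5*617 + 149, 617 = 4*149 + 21, 149 = 7*21 + 2, 21 = 10*2 + 1, 2 = 2*1).
Back-substituting, 617*(1541) + 3234*(-294) = 1.
Scale by -73: particular solution (-112493, 21462); reduce m mod 3234: (697, -133).
General solution: m = 697 + 3234t, n = -133 - 617t for integer t.
145 ≤ 697 + 3234t ≤ 90674 gives t ∈ [0, 27], which is 28 values.

28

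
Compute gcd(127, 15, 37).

1

gcd(127, 15) = 1  (127 = 8*15 + 7, 15 = 2*7 + 1, 7 = 7*1).
gcd(1, 37) = 1.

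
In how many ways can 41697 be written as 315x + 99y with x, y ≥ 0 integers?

gcd(315, 99):
  315 = 3×99 + 18
  99 = 5×18 + 9
  18 = 2×9
so gcd(315, 99) = 9.
Back-substitute for Bézout coefficients:
  9 = 99 - 5×18
  ... = 315×(-5) + 99×(16)
Scale by 4633: one solution is (-23165, 74128). Reduce x mod 11: (1, 418).
General: x = 1 + 11t, y = 418 - 35t.
x ≥ 0 ⇒ t ≥ 0; y ≥ 0 ⇒ t ≤ 11. So t ∈ [0, 11]: 12 solutions.

12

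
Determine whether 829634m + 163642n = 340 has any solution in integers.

yes

gcd(829634, 163642):
  829634 = 5·163642 + 11424
  163642 = 14·11424 + 3706
  11424 = 3·3706 + 306
  3706 = 12·306 + 34
  306 = 9·34
so gcd(829634, 163642) = 34.
34 divides 340, so integer solutions exist.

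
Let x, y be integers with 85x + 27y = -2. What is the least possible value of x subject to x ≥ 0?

gcd(85, 27) = 1.
1 divides -2, so solutions exist.
By Bézout, 85*(7) + 27*(-22) = 1.
Scale by -2/1 = -2: (x₀, y₀) = (-14, 44).
General solution: x = -14 + 27t, y = 44 - 85t for integer t.
x ≥ 0: smallest is -14 mod 27 = 13 (at t = 1), with y = -41.

13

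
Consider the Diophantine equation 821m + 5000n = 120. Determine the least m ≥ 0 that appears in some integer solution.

gcd(5000, 821) = 1.
1 divides 120, so solutions exist.
By Bézout, 821*(-1419) + 5000*(233) = 1.
Scale by 120/1 = 120: (m₀, n₀) = (-170280, 27960).
General solution: m = -170280 + 5000t, n = 27960 - 821t for integer t.
m ≥ 0: smallest is -170280 mod 5000 = 4720 (at t = 35), with n = -775.

4720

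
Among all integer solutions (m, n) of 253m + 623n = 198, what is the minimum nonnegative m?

380

gcd(623, 253):
  623 = 2*253 + 117
  253 = 2*117 + 19
  117 = 6*19 + 3
  19 = 6*3 + 1
  3 = 3*1
so gcd(623, 253) = 1.
1 divides 198, so solutions exist.
Back-substitute for Bézout coefficients:
  1 = 19 - 6*3
  ... = 253*(197) + 623*(-80)
Scale by 198/1 = 198: (m₀, n₀) = (39006, -15840).
General solution: m = 39006 + 623t, n = -15840 - 253t for integer t.
m ≥ 0: smallest is 39006 mod 623 = 380 (at t = -62), with n = -154.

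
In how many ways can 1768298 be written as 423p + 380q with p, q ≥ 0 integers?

gcd(423, 380) = 1  (423 = 1*380 + 43, 380 = 8*43 + 36, 43 = 1*36 + 7, 36 = 5*7 + 1, 7 = 7*1).
Back-substituting, 423*(-53) + 380*(59) = 1.
Scale by 1768298: one solution is (-93719794, 104329582). Reduce p mod 380: (366, 4246).
General: p = 366 + 380t, q = 4246 - 423t.
p ≥ 0 ⇒ t ≥ 0; q ≥ 0 ⇒ t ≤ 10. So t ∈ [0, 10]: 11 solutions.

11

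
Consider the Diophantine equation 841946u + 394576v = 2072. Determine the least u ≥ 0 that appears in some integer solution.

14604

gcd(841946, 394576) = 14  (841946 = 2×394576 + 52794, 394576 = 7×52794 + 25018, 52794 = 2×25018 + 2758, 25018 = 9×2758 + 196, 2758 = 14×196 + 14, 196 = 14×14).
14 divides 2072, so solutions exist.
Back-substituting, 841946×(2003) + 394576×(-4274) = 14.
Scale by 2072/14 = 148: (u₀, v₀) = (296444, -632552).
General solution: u = 296444 + 28184t, v = -632552 - 60139t for integer t.
u ≥ 0: smallest is 296444 mod 28184 = 14604 (at t = -10), with v = -31162.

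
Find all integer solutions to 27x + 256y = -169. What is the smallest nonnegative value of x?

gcd(256, 27):
  256 = 9×27 + 13
  27 = 2×13 + 1
  13 = 13×1
so gcd(256, 27) = 1.
1 divides -169, so solutions exist.
Back-substitute for Bézout coefficients:
  1 = 27 - 2×13
  ... = 27×(19) + 256×(-2)
Scale by -169/1 = -169: (x₀, y₀) = (-3211, 338).
General solution: x = -3211 + 256t, y = 338 - 27t for integer t.
x ≥ 0: smallest is -3211 mod 256 = 117 (at t = 13), with y = -13.

117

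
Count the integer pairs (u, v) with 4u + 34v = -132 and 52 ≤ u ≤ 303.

15

gcd(34, 4) = 2.
By Bézout, 4·(-8) + 34·(1) = 2.
Particular solution: (1, -4).
General solution: u = 1 + 17t, v = -4 - 2t for integer t.
52 ≤ 1 + 17t ≤ 303 gives t ∈ [3, 17], which is 15 values.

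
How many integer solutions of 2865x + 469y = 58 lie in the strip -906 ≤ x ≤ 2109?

gcd(2865, 469) = 1  (2865 = 6*469 + 51, 469 = 9*51 + 10, 51 = 5*10 + 1, 10 = 10*1).
Back-substituting, 2865*(46) + 469*(-281) = 1.
Scale by 58: particular solution (2668, -16298); reduce x mod 469: (323, -1973).
General solution: x = 323 + 469t, y = -1973 - 2865t for integer t.
-906 ≤ 323 + 469t ≤ 2109 gives t ∈ [-2, 3], which is 6 values.

6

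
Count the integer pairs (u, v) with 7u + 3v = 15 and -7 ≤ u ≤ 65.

gcd(7, 3):
  7 = 2×3 + 1
  3 = 3×1
so gcd(7, 3) = 1.
Back-substitute for Bézout coefficients:
  1 = 7 - 2×3
  ... = 7×(1) + 3×(-2)
Scale by 15: particular solution (15, -30); reduce u mod 3: (0, 5).
General solution: u = 0 + 3t, v = 5 - 7t for integer t.
-7 ≤ 0 + 3t ≤ 65 gives t ∈ [-2, 21], which is 24 values.

24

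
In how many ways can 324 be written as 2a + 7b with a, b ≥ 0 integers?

gcd(7, 2) = 1.
By Bézout, 2×(-3) + 7×(1) = 1.
One solution: (1, 46).
General: a = 1 + 7t, b = 46 - 2t.
a ≥ 0 ⇒ t ≥ 0; b ≥ 0 ⇒ t ≤ 23. So t ∈ [0, 23]: 24 solutions.

24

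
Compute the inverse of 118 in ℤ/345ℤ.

307

gcd(345, 118):
  345 = 2·118 + 109
  118 = 1·109 + 9
  109 = 12·9 + 1
  9 = 9·1
so gcd(345, 118) = 1.
Back-substitute for Bézout coefficients:
  1 = 109 - 12·9
  ... = 118·(-38) + 345·(13)
So 118·-38 ≡ 1 (mod 345), and -38 mod 345 = 307.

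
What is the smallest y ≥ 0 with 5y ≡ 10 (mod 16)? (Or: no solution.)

gcd(16, 5):
  16 = 3×5 + 1
  5 = 5×1
so gcd(16, 5) = 1.
1 divides 10, so solutions exist.
Back-substitute for Bézout coefficients:
  1 = 16 - 3×5
  ... = 5×(-3) + 16×(1)
So 5×(-3) ≡ 1 (mod 16); multiply by 10: y ≡ -30 (mod 16).
Smallest nonnegative: y = -30 mod 16 = 2.

2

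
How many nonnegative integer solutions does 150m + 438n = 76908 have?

7

gcd(438, 150) = 6.
By Bézout, 150*(-35) + 438*(12) = 6.
One solution: (28, 166).
General: m = 28 + 73t, n = 166 - 25t.
m ≥ 0 ⇒ t ≥ 0; n ≥ 0 ⇒ t ≤ 6. So t ∈ [0, 6]: 7 solutions.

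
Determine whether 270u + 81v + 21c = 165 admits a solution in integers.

yes

gcd(270, 81) = 27.
gcd(27, 21) = 3.
3 divides 165, so integer solutions exist.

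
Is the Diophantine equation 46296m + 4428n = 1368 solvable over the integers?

yes

gcd(46296, 4428) = 36.
36 divides 1368, so integer solutions exist.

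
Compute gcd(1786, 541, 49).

1

gcd(1786, 541) = 1  (1786 = 3·541 + 163, 541 = 3·163 + 52, 163 = 3·52 + 7, 52 = 7·7 + 3, 7 = 2·3 + 1, 3 = 3·1).
gcd(1, 49) = 1.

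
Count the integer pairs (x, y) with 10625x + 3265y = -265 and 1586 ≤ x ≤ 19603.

gcd(10625, 3265) = 5.
By Bézout, 10625*(-59) + 3265*(192) = 5.
Particular solution: (515, -1676).
General solution: x = 515 + 653t, y = -1676 - 2125t for integer t.
1586 ≤ 515 + 653t ≤ 19603 gives t ∈ [2, 29], which is 28 values.

28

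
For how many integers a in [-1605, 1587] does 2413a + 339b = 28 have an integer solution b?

9

gcd(2413, 339):
  2413 = 7*339 + 40
  339 = 8*40 + 19
  40 = 2*19 + 2
  19 = 9*2 + 1
  2 = 2*1
so gcd(2413, 339) = 1.
Back-substitute for Bézout coefficients:
  1 = 19 - 9*2
  ... = 2413*(-161) + 339*(1146)
Scale by 28: particular solution (-4508, 32088); reduce a mod 339: (238, -1694).
General solution: a = 238 + 339t, b = -1694 - 2413t for integer t.
-1605 ≤ 238 + 339t ≤ 1587 gives t ∈ [-5, 3], which is 9 values.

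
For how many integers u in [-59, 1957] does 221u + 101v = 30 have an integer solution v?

20

gcd(221, 101):
  221 = 2*101 + 19
  101 = 5*19 + 6
  19 = 3*6 + 1
  6 = 6*1
so gcd(221, 101) = 1.
Back-substitute for Bézout coefficients:
  1 = 19 - 3*6
  ... = 221*(16) + 101*(-35)
Scale by 30: particular solution (480, -1050); reduce u mod 101: (76, -166).
General solution: u = 76 + 101t, v = -166 - 221t for integer t.
-59 ≤ 76 + 101t ≤ 1957 gives t ∈ [-1, 18], which is 20 values.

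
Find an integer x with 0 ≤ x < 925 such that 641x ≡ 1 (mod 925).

811

gcd(925, 641):
  925 = 1*641 + 284
  641 = 2*284 + 73
  284 = 3*73 + 65
  73 = 1*65 + 8
  65 = 8*8 + 1
  8 = 8*1
so gcd(925, 641) = 1.
Back-substitute for Bézout coefficients:
  1 = 65 - 8*8
  ... = 641*(-114) + 925*(79)
So 641*-114 ≡ 1 (mod 925), and -114 mod 925 = 811.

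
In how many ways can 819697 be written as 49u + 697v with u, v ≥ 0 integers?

gcd(697, 49) = 1  (697 = 14·49 + 11, 49 = 4·11 + 5, 11 = 2·5 + 1, 5 = 5·1).
Back-substituting, 49·(-128) + 697·(9) = 1.
Scale by 819697: one solution is (-104921216, 7377273). Reduce u mod 697: (285, 1156).
General: u = 285 + 697t, v = 1156 - 49t.
u ≥ 0 ⇒ t ≥ 0; v ≥ 0 ⇒ t ≤ 23. So t ∈ [0, 23]: 24 solutions.

24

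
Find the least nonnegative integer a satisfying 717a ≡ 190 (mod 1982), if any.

gcd(1982, 717) = 1  (1982 = 2·717 + 548, 717 = 1·548 + 169, 548 = 3·169 + 41, 169 = 4·41 + 5, 41 = 8·5 + 1, 5 = 5·1).
1 divides 190, so solutions exist.
Back-substituting, 717·(-387) + 1982·(140) = 1.
So 717·(-387) ≡ 1 (mod 1982); multiply by 190: a ≡ -73530 (mod 1982).
Smallest nonnegative: a = -73530 mod 1982 = 1786.

1786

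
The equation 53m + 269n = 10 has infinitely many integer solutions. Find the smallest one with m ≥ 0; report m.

gcd(269, 53) = 1.
1 divides 10, so solutions exist.
By Bézout, 53×(66) + 269×(-13) = 1.
Scale by 10/1 = 10: (m₀, n₀) = (660, -130).
General solution: m = 660 + 269t, n = -130 - 53t for integer t.
m ≥ 0: smallest is 660 mod 269 = 122 (at t = -2), with n = -24.

122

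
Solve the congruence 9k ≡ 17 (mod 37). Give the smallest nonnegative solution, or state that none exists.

6

gcd(37, 9):
  37 = 4·9 + 1
  9 = 9·1
so gcd(37, 9) = 1.
1 divides 17, so solutions exist.
Back-substitute for Bézout coefficients:
  1 = 37 - 4·9
  ... = 9·(-4) + 37·(1)
So 9·(-4) ≡ 1 (mod 37); multiply by 17: k ≡ -68 (mod 37).
Smallest nonnegative: k = -68 mod 37 = 6.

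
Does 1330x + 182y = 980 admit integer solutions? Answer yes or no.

yes

gcd(1330, 182):
  1330 = 7·182 + 56
  182 = 3·56 + 14
  56 = 4·14
so gcd(1330, 182) = 14.
14 divides 980, so integer solutions exist.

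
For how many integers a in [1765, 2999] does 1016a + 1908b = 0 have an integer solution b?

3

gcd(1908, 1016):
  1908 = 1·1016 + 892
  1016 = 1·892 + 124
  892 = 7·124 + 24
  124 = 5·24 + 4
  24 = 6·4
so gcd(1908, 1016) = 4.
Back-substitute for Bézout coefficients:
  4 = 124 - 5·24
  ... = 1016·(77) + 1908·(-41)
Scale by 0: particular solution (0, 0); reduce a mod 477: (0, 0).
General solution: a = 0 + 477t, b = 0 - 254t for integer t.
1765 ≤ 0 + 477t ≤ 2999 gives t ∈ [4, 6], which is 3 values.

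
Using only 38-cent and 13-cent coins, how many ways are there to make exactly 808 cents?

Need nonnegative integers with 38j + 13k = 808.
gcd(38, 13) = 1, and 38·(-1) + 13·(3) = 1.
So (j₀, k₀) = (-808, 2424); general j = -808 + 13t, k = 2424 - 38t.
j ≥ 0 ⇒ t ≥ 63; k ≥ 0 ⇒ t ≤ 63. That's 1 value of t.

1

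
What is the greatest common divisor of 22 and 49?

1

gcd(49, 22) = 1  (49 = 2*22 + 5, 22 = 4*5 + 2, 5 = 2*2 + 1, 2 = 2*1).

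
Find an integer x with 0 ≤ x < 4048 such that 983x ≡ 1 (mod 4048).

663

gcd(4048, 983):
  4048 = 4×983 + 116
  983 = 8×116 + 55
  116 = 2×55 + 6
  55 = 9×6 + 1
  6 = 6×1
so gcd(4048, 983) = 1.
Back-substitute for Bézout coefficients:
  1 = 55 - 9×6
  ... = 983×(663) + 4048×(-161)
So 983×663 ≡ 1 (mod 4048), and 663 mod 4048 = 663.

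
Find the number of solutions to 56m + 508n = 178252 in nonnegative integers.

gcd(508, 56):
  508 = 9×56 + 4
  56 = 14×4
so gcd(508, 56) = 4.
Back-substitute for Bézout coefficients:
  4 = 508 - 9×56
  ... = 56×(-9) + 508×(1)
Scale by 44563: one solution is (-401067, 44563). Reduce m mod 127: (126, 337).
General: m = 126 + 127t, n = 337 - 14t.
m ≥ 0 ⇒ t ≥ 0; n ≥ 0 ⇒ t ≤ 24. So t ∈ [0, 24]: 25 solutions.

25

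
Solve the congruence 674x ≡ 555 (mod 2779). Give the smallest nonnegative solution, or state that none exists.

442

gcd(2779, 674):
  2779 = 4·674 + 83
  674 = 8·83 + 10
  83 = 8·10 + 3
  10 = 3·3 + 1
  3 = 3·1
so gcd(2779, 674) = 1.
1 divides 555, so solutions exist.
Back-substitute for Bézout coefficients:
  1 = 10 - 3·3
  ... = 674·(837) + 2779·(-203)
So 674·(837) ≡ 1 (mod 2779); multiply by 555: x ≡ 464535 (mod 2779).
Smallest nonnegative: x = 464535 mod 2779 = 442.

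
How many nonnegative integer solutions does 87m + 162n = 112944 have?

24

gcd(162, 87) = 3.
By Bézout, 87·(-13) + 162·(7) = 3.
One solution: (32, 680).
General: m = 32 + 54t, n = 680 - 29t.
m ≥ 0 ⇒ t ≥ 0; n ≥ 0 ⇒ t ≤ 23. So t ∈ [0, 23]: 24 solutions.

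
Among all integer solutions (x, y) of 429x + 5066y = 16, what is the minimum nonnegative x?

2350

gcd(5066, 429):
  5066 = 11*429 + 347
  429 = 1*347 + 82
  347 = 4*82 + 19
  82 = 4*19 + 6
  19 = 3*6 + 1
  6 = 6*1
so gcd(5066, 429) = 1.
1 divides 16, so solutions exist.
Back-substitute for Bézout coefficients:
  1 = 19 - 3*6
  ... = 429*(-803) + 5066*(68)
Scale by 16/1 = 16: (x₀, y₀) = (-12848, 1088).
General solution: x = -12848 + 5066t, y = 1088 - 429t for integer t.
x ≥ 0: smallest is -12848 mod 5066 = 2350 (at t = 3), with y = -199.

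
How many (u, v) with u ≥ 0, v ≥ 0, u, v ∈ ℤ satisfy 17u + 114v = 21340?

gcd(114, 17) = 1  (114 = 6*17 + 12, 17 = 1*12 + 5, 12 = 2*5 + 2, 5 = 2*2 + 1, 2 = 2*1).
Back-substituting, 17*(47) + 114*(-7) = 1.
Scale by 21340: one solution is (1002980, -149380). Reduce u mod 114: (8, 186).
General: u = 8 + 114t, v = 186 - 17t.
u ≥ 0 ⇒ t ≥ 0; v ≥ 0 ⇒ t ≤ 10. So t ∈ [0, 10]: 11 solutions.

11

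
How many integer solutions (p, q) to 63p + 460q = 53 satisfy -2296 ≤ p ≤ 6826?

20

gcd(460, 63):
  460 = 7×63 + 19
  63 = 3×19 + 6
  19 = 3×6 + 1
  6 = 6×1
so gcd(460, 63) = 1.
Back-substitute for Bézout coefficients:
  1 = 19 - 3×6
  ... = 63×(-73) + 460×(10)
Scale by 53: particular solution (-3869, 530); reduce p mod 460: (271, -37).
General solution: p = 271 + 460t, q = -37 - 63t for integer t.
-2296 ≤ 271 + 460t ≤ 6826 gives t ∈ [-5, 14], which is 20 values.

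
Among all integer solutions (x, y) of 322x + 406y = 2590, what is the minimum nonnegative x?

3

gcd(406, 322) = 14  (406 = 1*322 + 84, 322 = 3*84 + 70, 84 = 1*70 + 14, 70 = 5*14).
14 divides 2590, so solutions exist.
Back-substituting, 322*(-5) + 406*(4) = 14.
Scale by 2590/14 = 185: (x₀, y₀) = (-925, 740).
General solution: x = -925 + 29t, y = 740 - 23t for integer t.
x ≥ 0: smallest is -925 mod 29 = 3 (at t = 32), with y = 4.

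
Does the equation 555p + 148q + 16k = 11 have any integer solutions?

yes

gcd(555, 148):
  555 = 3*148 + 111
  148 = 1*111 + 37
  111 = 3*37
so gcd(555, 148) = 37.
gcd(37, 16) = 1.
1 divides 11, so integer solutions exist.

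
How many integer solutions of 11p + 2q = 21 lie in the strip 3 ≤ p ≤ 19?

gcd(11, 2) = 1  (11 = 5*2 + 1, 2 = 2*1).
Back-substituting, 11*(1) + 2*(-5) = 1.
Scale by 21: particular solution (21, -105); reduce p mod 2: (1, 5).
General solution: p = 1 + 2t, q = 5 - 11t for integer t.
3 ≤ 1 + 2t ≤ 19 gives t ∈ [1, 9], which is 9 values.

9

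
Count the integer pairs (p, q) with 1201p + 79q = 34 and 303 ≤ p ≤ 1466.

15

gcd(1201, 79) = 1  (1201 = 15*79 + 16, 79 = 4*16 + 15, 16 = 1*15 + 1, 15 = 15*1).
Back-substituting, 1201*(5) + 79*(-76) = 1.
Scale by 34: particular solution (170, -2584); reduce p mod 79: (12, -182).
General solution: p = 12 + 79t, q = -182 - 1201t for integer t.
303 ≤ 12 + 79t ≤ 1466 gives t ∈ [4, 18], which is 15 values.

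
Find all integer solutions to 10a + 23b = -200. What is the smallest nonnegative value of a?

gcd(23, 10):
  23 = 2*10 + 3
  10 = 3*3 + 1
  3 = 3*1
so gcd(23, 10) = 1.
1 divides -200, so solutions exist.
Back-substitute for Bézout coefficients:
  1 = 10 - 3*3
  ... = 10*(7) + 23*(-3)
Scale by -200/1 = -200: (a₀, b₀) = (-1400, 600).
General solution: a = -1400 + 23t, b = 600 - 10t for integer t.
a ≥ 0: smallest is -1400 mod 23 = 3 (at t = 61), with b = -10.

3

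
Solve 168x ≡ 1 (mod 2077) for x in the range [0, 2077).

gcd(2077, 168) = 1.
By Bézout, 168×(136) + 2077×(-11) = 1.
So 168×136 ≡ 1 (mod 2077), and 136 mod 2077 = 136.

136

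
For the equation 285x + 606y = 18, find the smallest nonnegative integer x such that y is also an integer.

gcd(606, 285):
  606 = 2×285 + 36
  285 = 7×36 + 33
  36 = 1×33 + 3
  33 = 11×3
so gcd(606, 285) = 3.
3 divides 18, so solutions exist.
Back-substitute for Bézout coefficients:
  3 = 36 - 1×33
  ... = 285×(-17) + 606×(8)
Scale by 18/3 = 6: (x₀, y₀) = (-102, 48).
General solution: x = -102 + 202t, y = 48 - 95t for integer t.
x ≥ 0: smallest is -102 mod 202 = 100 (at t = 1), with y = -47.

100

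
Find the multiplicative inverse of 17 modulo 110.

13

gcd(110, 17):
  110 = 6·17 + 8
  17 = 2·8 + 1
  8 = 8·1
so gcd(110, 17) = 1.
Back-substitute for Bézout coefficients:
  1 = 17 - 2·8
  ... = 17·(13) + 110·(-2)
So 17·13 ≡ 1 (mod 110), and 13 mod 110 = 13.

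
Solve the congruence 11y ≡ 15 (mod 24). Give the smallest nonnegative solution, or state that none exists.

21

gcd(24, 11) = 1  (24 = 2*11 + 2, 11 = 5*2 + 1, 2 = 2*1).
1 divides 15, so solutions exist.
Back-substituting, 11*(11) + 24*(-5) = 1.
So 11*(11) ≡ 1 (mod 24); multiply by 15: y ≡ 165 (mod 24).
Smallest nonnegative: y = 165 mod 24 = 21.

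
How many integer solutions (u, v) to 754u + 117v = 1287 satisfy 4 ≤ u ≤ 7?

0

gcd(754, 117) = 13  (754 = 6×117 + 52, 117 = 2×52 + 13, 52 = 4×13).
Back-substituting, 754×(-2) + 117×(13) = 13.
Scale by 99: particular solution (-198, 1287); reduce u mod 9: (0, 11).
General solution: u = 0 + 9t, v = 11 - 58t for integer t.
4 ≤ 0 + 9t ≤ 7 gives t ∈ [1, 0], which is 0 values.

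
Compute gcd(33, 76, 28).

1

gcd(76, 33) = 1.
gcd(1, 28) = 1.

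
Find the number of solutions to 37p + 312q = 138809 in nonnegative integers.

12

gcd(312, 37):
  312 = 8*37 + 16
  37 = 2*16 + 5
  16 = 3*5 + 1
  5 = 5*1
so gcd(312, 37) = 1.
Back-substitute for Bézout coefficients:
  1 = 16 - 3*5
  ... = 37*(-59) + 312*(7)
Scale by 138809: one solution is (-8189731, 971663). Reduce p mod 312: (269, 413).
General: p = 269 + 312t, q = 413 - 37t.
p ≥ 0 ⇒ t ≥ 0; q ≥ 0 ⇒ t ≤ 11. So t ∈ [0, 11]: 12 solutions.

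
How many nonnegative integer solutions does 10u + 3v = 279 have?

gcd(10, 3) = 1  (10 = 3*3 + 1, 3 = 3*1).
Back-substituting, 10*(1) + 3*(-3) = 1.
Scale by 279: one solution is (279, -837). Reduce u mod 3: (0, 93).
General: u = 0 + 3t, v = 93 - 10t.
u ≥ 0 ⇒ t ≥ 0; v ≥ 0 ⇒ t ≤ 9. So t ∈ [0, 9]: 10 solutions.

10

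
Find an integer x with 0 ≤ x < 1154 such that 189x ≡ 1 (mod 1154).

gcd(1154, 189) = 1.
By Bézout, 189*(519) + 1154*(-85) = 1.
So 189*519 ≡ 1 (mod 1154), and 519 mod 1154 = 519.

519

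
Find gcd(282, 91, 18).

1

gcd(282, 91):
  282 = 3·91 + 9
  91 = 10·9 + 1
  9 = 9·1
so gcd(282, 91) = 1.
gcd(1, 18) = 1.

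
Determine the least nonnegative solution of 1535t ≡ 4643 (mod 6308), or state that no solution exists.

gcd(6308, 1535):
  6308 = 4×1535 + 168
  1535 = 9×168 + 23
  168 = 7×23 + 7
  23 = 3×7 + 2
  7 = 3×2 + 1
  2 = 2×1
so gcd(6308, 1535) = 1.
1 divides 4643, so solutions exist.
Back-substitute for Bézout coefficients:
  1 = 7 - 3×2
  ... = 1535×(-2741) + 6308×(667)
So 1535×(-2741) ≡ 1 (mod 6308); multiply by 4643: t ≡ -12726463 (mod 6308).
Smallest nonnegative: t = -12726463 mod 6308 = 3081.

3081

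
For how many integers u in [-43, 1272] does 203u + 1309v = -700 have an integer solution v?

7

gcd(1309, 203) = 7.
By Bézout, 203*(-58) + 1309*(9) = 7.
Particular solution: (3, -1).
General solution: u = 3 + 187t, v = -1 - 29t for integer t.
-43 ≤ 3 + 187t ≤ 1272 gives t ∈ [0, 6], which is 7 values.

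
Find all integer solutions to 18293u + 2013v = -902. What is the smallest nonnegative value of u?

155

gcd(18293, 2013):
  18293 = 9·2013 + 176
  2013 = 11·176 + 77
  176 = 2·77 + 22
  77 = 3·22 + 11
  22 = 2·11
so gcd(18293, 2013) = 11.
11 divides -902, so solutions exist.
Back-substitute for Bézout coefficients:
  11 = 77 - 3·22
  ... = 18293·(-80) + 2013·(727)
Scale by -902/11 = -82: (u₀, v₀) = (6560, -59614).
General solution: u = 6560 + 183t, v = -59614 - 1663t for integer t.
u ≥ 0: smallest is 6560 mod 183 = 155 (at t = -35), with v = -1409.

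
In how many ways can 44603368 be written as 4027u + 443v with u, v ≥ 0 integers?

25

gcd(4027, 443) = 1.
By Bézout, 4027×(144) + 443×(-1309) = 1.
One solution: (319, 97785).
General: u = 319 + 443t, v = 97785 - 4027t.
u ≥ 0 ⇒ t ≥ 0; v ≥ 0 ⇒ t ≤ 24. So t ∈ [0, 24]: 25 solutions.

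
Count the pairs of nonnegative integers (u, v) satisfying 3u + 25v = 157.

gcd(25, 3) = 1.
By Bézout, 3·(-8) + 25·(1) = 1.
One solution: (19, 4).
General: u = 19 + 25t, v = 4 - 3t.
u ≥ 0 ⇒ t ≥ 0; v ≥ 0 ⇒ t ≤ 1. So t ∈ [0, 1]: 2 solutions.

2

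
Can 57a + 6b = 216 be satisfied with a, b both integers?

gcd(57, 6):
  57 = 9×6 + 3
  6 = 2×3
so gcd(57, 6) = 3.
3 divides 216, so integer solutions exist.

yes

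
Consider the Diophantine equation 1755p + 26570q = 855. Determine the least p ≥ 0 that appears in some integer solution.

gcd(26570, 1755):
  26570 = 15*1755 + 245
  1755 = 7*245 + 40
  245 = 6*40 + 5
  40 = 8*5
so gcd(26570, 1755) = 5.
5 divides 855, so solutions exist.
Back-substitute for Bézout coefficients:
  5 = 245 - 6*40
  ... = 1755*(-651) + 26570*(43)
Scale by 855/5 = 171: (p₀, q₀) = (-111321, 7353).
General solution: p = -111321 + 5314t, q = 7353 - 351t for integer t.
p ≥ 0: smallest is -111321 mod 5314 = 273 (at t = 21), with q = -18.

273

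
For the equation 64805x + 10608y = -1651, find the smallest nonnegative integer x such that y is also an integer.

457

gcd(64805, 10608) = 13  (64805 = 6·10608 + 1157, 10608 = 9·1157 + 195, 1157 = 5·195 + 182, 195 = 1·182 + 13, 182 = 14·13).
13 divides -1651, so solutions exist.
Back-substituting, 64805·(-55) + 10608·(336) = 13.
Scale by -1651/13 = -127: (x₀, y₀) = (6985, -42672).
General solution: x = 6985 + 816t, y = -42672 - 4985t for integer t.
x ≥ 0: smallest is 6985 mod 816 = 457 (at t = -8), with y = -2792.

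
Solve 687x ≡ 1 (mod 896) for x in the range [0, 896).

gcd(896, 687):
  896 = 1·687 + 209
  687 = 3·209 + 60
  209 = 3·60 + 29
  60 = 2·29 + 2
  29 = 14·2 + 1
  2 = 2·1
so gcd(896, 687) = 1.
Back-substitute for Bézout coefficients:
  1 = 29 - 14·2
  ... = 687·(-433) + 896·(332)
So 687·-433 ≡ 1 (mod 896), and -433 mod 896 = 463.

463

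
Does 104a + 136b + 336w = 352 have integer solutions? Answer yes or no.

gcd(136, 104) = 8  (136 = 1·104 + 32, 104 = 3·32 + 8, 32 = 4·8).
gcd(8, 336) = 8.
8 divides 352, so integer solutions exist.

yes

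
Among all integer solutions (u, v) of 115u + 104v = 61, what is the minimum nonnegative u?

15

gcd(115, 104):
  115 = 1·104 + 11
  104 = 9·11 + 5
  11 = 2·5 + 1
  5 = 5·1
so gcd(115, 104) = 1.
1 divides 61, so solutions exist.
Back-substitute for Bézout coefficients:
  1 = 11 - 2·5
  ... = 115·(19) + 104·(-21)
Scale by 61/1 = 61: (u₀, v₀) = (1159, -1281).
General solution: u = 1159 + 104t, v = -1281 - 115t for integer t.
u ≥ 0: smallest is 1159 mod 104 = 15 (at t = -11), with v = -16.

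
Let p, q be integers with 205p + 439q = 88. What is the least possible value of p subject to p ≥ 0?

221

gcd(439, 205):
  439 = 2×205 + 29
  205 = 7×29 + 2
  29 = 14×2 + 1
  2 = 2×1
so gcd(439, 205) = 1.
1 divides 88, so solutions exist.
Back-substitute for Bézout coefficients:
  1 = 29 - 14×2
  ... = 205×(-212) + 439×(99)
Scale by 88/1 = 88: (p₀, q₀) = (-18656, 8712).
General solution: p = -18656 + 439t, q = 8712 - 205t for integer t.
p ≥ 0: smallest is -18656 mod 439 = 221 (at t = 43), with q = -103.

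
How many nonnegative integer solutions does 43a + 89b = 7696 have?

2

gcd(89, 43) = 1.
By Bézout, 43*(29) + 89*(-14) = 1.
One solution: (61, 57).
General: a = 61 + 89t, b = 57 - 43t.
a ≥ 0 ⇒ t ≥ 0; b ≥ 0 ⇒ t ≤ 1. So t ∈ [0, 1]: 2 solutions.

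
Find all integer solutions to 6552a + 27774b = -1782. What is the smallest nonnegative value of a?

377

gcd(27774, 6552):
  27774 = 4×6552 + 1566
  6552 = 4×1566 + 288
  1566 = 5×288 + 126
  288 = 2×126 + 36
  126 = 3×36 + 18
  36 = 2×18
so gcd(27774, 6552) = 18.
18 divides -1782, so solutions exist.
Back-substitute for Bézout coefficients:
  18 = 126 - 3×36
  ... = 6552×(-674) + 27774×(159)
Scale by -1782/18 = -99: (a₀, b₀) = (66726, -15741).
General solution: a = 66726 + 1543t, b = -15741 - 364t for integer t.
a ≥ 0: smallest is 66726 mod 1543 = 377 (at t = -43), with b = -89.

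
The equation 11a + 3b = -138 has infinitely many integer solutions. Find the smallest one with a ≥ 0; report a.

gcd(11, 3):
  11 = 3×3 + 2
  3 = 1×2 + 1
  2 = 2×1
so gcd(11, 3) = 1.
1 divides -138, so solutions exist.
Back-substitute for Bézout coefficients:
  1 = 3 - 1×2
  ... = 11×(-1) + 3×(4)
Scale by -138/1 = -138: (a₀, b₀) = (138, -552).
General solution: a = 138 + 3t, b = -552 - 11t for integer t.
a ≥ 0: smallest is 138 mod 3 = 0 (at t = -46), with b = -46.

0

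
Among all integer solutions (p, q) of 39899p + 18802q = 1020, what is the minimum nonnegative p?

492

gcd(39899, 18802):
  39899 = 2×18802 + 2295
  18802 = 8×2295 + 442
  2295 = 5×442 + 85
  442 = 5×85 + 17
  85 = 5×17
so gcd(39899, 18802) = 17.
17 divides 1020, so solutions exist.
Back-substitute for Bézout coefficients:
  17 = 442 - 5×85
  ... = 39899×(-213) + 18802×(452)
Scale by 1020/17 = 60: (p₀, q₀) = (-12780, 27120).
General solution: p = -12780 + 1106t, q = 27120 - 2347t for integer t.
p ≥ 0: smallest is -12780 mod 1106 = 492 (at t = 12), with q = -1044.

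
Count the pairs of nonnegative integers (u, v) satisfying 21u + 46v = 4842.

gcd(46, 21) = 1.
By Bézout, 21×(11) + 46×(-5) = 1.
One solution: (40, 87).
General: u = 40 + 46t, v = 87 - 21t.
u ≥ 0 ⇒ t ≥ 0; v ≥ 0 ⇒ t ≤ 4. So t ∈ [0, 4]: 5 solutions.

5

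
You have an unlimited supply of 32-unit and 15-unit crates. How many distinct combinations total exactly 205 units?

1

Need nonnegative integers with 32j + 15k = 205.
gcd(32, 15) = 1, and 32·(-7) + 15·(15) = 1.
So (j₀, k₀) = (-1435, 3075); general j = -1435 + 15t, k = 3075 - 32t.
j ≥ 0 ⇒ t ≥ 96; k ≥ 0 ⇒ t ≤ 96. That's 1 value of t.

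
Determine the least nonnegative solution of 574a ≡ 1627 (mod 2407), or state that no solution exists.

2305

gcd(2407, 574):
  2407 = 4×574 + 111
  574 = 5×111 + 19
  111 = 5×19 + 16
  19 = 1×16 + 3
  16 = 5×3 + 1
  3 = 3×1
so gcd(2407, 574) = 1.
1 divides 1627, so solutions exist.
Back-substitute for Bézout coefficients:
  1 = 16 - 5×3
  ... = 574×(-759) + 2407×(181)
So 574×(-759) ≡ 1 (mod 2407); multiply by 1627: a ≡ -1234893 (mod 2407).
Smallest nonnegative: a = -1234893 mod 2407 = 2305.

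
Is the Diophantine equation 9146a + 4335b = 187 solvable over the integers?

yes

gcd(9146, 4335) = 17  (9146 = 2·4335 + 476, 4335 = 9·476 + 51, 476 = 9·51 + 17, 51 = 3·17).
17 divides 187, so integer solutions exist.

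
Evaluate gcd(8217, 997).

gcd(8217, 997) = 1  (8217 = 8*997 + 241, 997 = 4*241 + 33, 241 = 7*33 + 10, 33 = 3*10 + 3, 10 = 3*3 + 1, 3 = 3*1).

1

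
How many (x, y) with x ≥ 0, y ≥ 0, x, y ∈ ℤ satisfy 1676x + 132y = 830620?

gcd(1676, 132):
  1676 = 12*132 + 92
  132 = 1*92 + 40
  92 = 2*40 + 12
  40 = 3*12 + 4
  12 = 3*4
so gcd(1676, 132) = 4.
Back-substitute for Bézout coefficients:
  4 = 40 - 3*12
  ... = 1676*(-10) + 132*(127)
Scale by 207655: one solution is (-2076550, 26372185). Reduce x mod 33: (8, 6191).
General: x = 8 + 33t, y = 6191 - 419t.
x ≥ 0 ⇒ t ≥ 0; y ≥ 0 ⇒ t ≤ 14. So t ∈ [0, 14]: 15 solutions.

15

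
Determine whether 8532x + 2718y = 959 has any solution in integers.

gcd(8532, 2718) = 18  (8532 = 3*2718 + 378, 2718 = 7*378 + 72, 378 = 5*72 + 18, 72 = 4*18).
18 does not divide 959 (remainder 5), so no integer solutions.

no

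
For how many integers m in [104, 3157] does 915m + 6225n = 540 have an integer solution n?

7

gcd(6225, 915) = 15  (6225 = 6×915 + 735, 915 = 1×735 + 180, 735 = 4×180 + 15, 180 = 12×15).
Back-substituting, 915×(-34) + 6225×(5) = 15.
Scale by 36: particular solution (-1224, 180); reduce m mod 415: (21, -3).
General solution: m = 21 + 415t, n = -3 - 61t for integer t.
104 ≤ 21 + 415t ≤ 3157 gives t ∈ [1, 7], which is 7 values.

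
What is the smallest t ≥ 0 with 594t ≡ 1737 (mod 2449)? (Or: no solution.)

gcd(2449, 594) = 1.
1 divides 1737, so solutions exist.
By Bézout, 594×(738) + 2449×(-179) = 1.
So 594×(738) ≡ 1 (mod 2449); multiply by 1737: t ≡ 1281906 (mod 2449).
Smallest nonnegative: t = 1281906 mod 2449 = 1079.

1079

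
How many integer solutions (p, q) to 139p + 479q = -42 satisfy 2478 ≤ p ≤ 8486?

13

gcd(479, 139) = 1  (479 = 3×139 + 62, 139 = 2×62 + 15, 62 = 4×15 + 2, 15 = 7×2 + 1, 2 = 2×1).
Back-substituting, 139×(224) + 479×(-65) = 1.
Scale by -42: particular solution (-9408, 2730); reduce p mod 479: (172, -50).
General solution: p = 172 + 479t, q = -50 - 139t for integer t.
2478 ≤ 172 + 479t ≤ 8486 gives t ∈ [5, 17], which is 13 values.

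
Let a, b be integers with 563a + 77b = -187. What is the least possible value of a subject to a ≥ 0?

66

gcd(563, 77):
  563 = 7·77 + 24
  77 = 3·24 + 5
  24 = 4·5 + 4
  5 = 1·4 + 1
  4 = 4·1
so gcd(563, 77) = 1.
1 divides -187, so solutions exist.
Back-substitute for Bézout coefficients:
  1 = 5 - 1·4
  ... = 563·(-16) + 77·(117)
Scale by -187/1 = -187: (a₀, b₀) = (2992, -21879).
General solution: a = 2992 + 77t, b = -21879 - 563t for integer t.
a ≥ 0: smallest is 2992 mod 77 = 66 (at t = -38), with b = -485.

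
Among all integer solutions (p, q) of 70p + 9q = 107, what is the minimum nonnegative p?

gcd(70, 9) = 1  (70 = 7×9 + 7, 9 = 1×7 + 2, 7 = 3×2 + 1, 2 = 2×1).
1 divides 107, so solutions exist.
Back-substituting, 70×(4) + 9×(-31) = 1.
Scale by 107/1 = 107: (p₀, q₀) = (428, -3317).
General solution: p = 428 + 9t, q = -3317 - 70t for integer t.
p ≥ 0: smallest is 428 mod 9 = 5 (at t = -47), with q = -27.

5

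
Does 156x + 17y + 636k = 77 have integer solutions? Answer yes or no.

gcd(156, 17):
  156 = 9·17 + 3
  17 = 5·3 + 2
  3 = 1·2 + 1
  2 = 2·1
so gcd(156, 17) = 1.
gcd(1, 636) = 1.
1 divides 77, so integer solutions exist.

yes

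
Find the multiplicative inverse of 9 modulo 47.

21

gcd(47, 9):
  47 = 5·9 + 2
  9 = 4·2 + 1
  2 = 2·1
so gcd(47, 9) = 1.
Back-substitute for Bézout coefficients:
  1 = 9 - 4·2
  ... = 9·(21) + 47·(-4)
So 9·21 ≡ 1 (mod 47), and 21 mod 47 = 21.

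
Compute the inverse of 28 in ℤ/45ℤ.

37

gcd(45, 28) = 1.
By Bézout, 28·(-8) + 45·(5) = 1.
So 28·-8 ≡ 1 (mod 45), and -8 mod 45 = 37.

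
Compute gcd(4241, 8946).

gcd(8946, 4241) = 1  (8946 = 2×4241 + 464, 4241 = 9×464 + 65, 464 = 7×65 + 9, 65 = 7×9 + 2, 9 = 4×2 + 1, 2 = 2×1).

1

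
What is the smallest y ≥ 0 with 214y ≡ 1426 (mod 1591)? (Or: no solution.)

423

gcd(1591, 214) = 1.
1 divides 1426, so solutions exist.
By Bézout, 214·(171) + 1591·(-23) = 1.
So 214·(171) ≡ 1 (mod 1591); multiply by 1426: y ≡ 243846 (mod 1591).
Smallest nonnegative: y = 243846 mod 1591 = 423.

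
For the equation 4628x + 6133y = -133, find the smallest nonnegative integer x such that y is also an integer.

gcd(6133, 4628):
  6133 = 1*4628 + 1505
  4628 = 3*1505 + 113
  1505 = 13*113 + 36
  113 = 3*36 + 5
  36 = 7*5 + 1
  5 = 5*1
so gcd(6133, 4628) = 1.
1 divides -133, so solutions exist.
Back-substitute for Bézout coefficients:
  1 = 36 - 7*5
  ... = 4628*(-1194) + 6133*(901)
Scale by -133/1 = -133: (x₀, y₀) = (158802, -119833).
General solution: x = 158802 + 6133t, y = -119833 - 4628t for integer t.
x ≥ 0: smallest is 158802 mod 6133 = 5477 (at t = -25), with y = -4133.

5477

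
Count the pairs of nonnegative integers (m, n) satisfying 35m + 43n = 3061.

gcd(43, 35) = 1  (43 = 1·35 + 8, 35 = 4·8 + 3, 8 = 2·3 + 2, 3 = 1·2 + 1, 2 = 2·1).
Back-substituting, 35·(16) + 43·(-13) = 1.
Scale by 3061: one solution is (48976, -39793). Reduce m mod 43: (42, 37).
General: m = 42 + 43t, n = 37 - 35t.
m ≥ 0 ⇒ t ≥ 0; n ≥ 0 ⇒ t ≤ 1. So t ∈ [0, 1]: 2 solutions.

2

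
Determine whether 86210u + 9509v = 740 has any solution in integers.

gcd(86210, 9509):
  86210 = 9*9509 + 629
  9509 = 15*629 + 74
  629 = 8*74 + 37
  74 = 2*37
so gcd(86210, 9509) = 37.
37 divides 740, so integer solutions exist.

yes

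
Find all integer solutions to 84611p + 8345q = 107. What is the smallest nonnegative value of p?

gcd(84611, 8345):
  84611 = 10*8345 + 1161
  8345 = 7*1161 + 218
  1161 = 5*218 + 71
  218 = 3*71 + 5
  71 = 14*5 + 1
  5 = 5*1
so gcd(84611, 8345) = 1.
1 divides 107, so solutions exist.
Back-substitute for Bézout coefficients:
  1 = 71 - 14*5
  ... = 84611*(1646) + 8345*(-16689)
Scale by 107/1 = 107: (p₀, q₀) = (176122, -1785723).
General solution: p = 176122 + 8345t, q = -1785723 - 84611t for integer t.
p ≥ 0: smallest is 176122 mod 8345 = 877 (at t = -21), with q = -8892.

877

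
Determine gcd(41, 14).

gcd(41, 14):
  41 = 2×14 + 13
  14 = 1×13 + 1
  13 = 13×1
so gcd(41, 14) = 1.

1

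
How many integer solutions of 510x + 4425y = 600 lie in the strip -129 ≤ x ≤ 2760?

9

gcd(4425, 510) = 15  (4425 = 8*510 + 345, 510 = 1*345 + 165, 345 = 2*165 + 15, 165 = 11*15).
Back-substituting, 510*(-26) + 4425*(3) = 15.
Scale by 40: particular solution (-1040, 120); reduce x mod 295: (140, -16).
General solution: x = 140 + 295t, y = -16 - 34t for integer t.
-129 ≤ 140 + 295t ≤ 2760 gives t ∈ [0, 8], which is 9 values.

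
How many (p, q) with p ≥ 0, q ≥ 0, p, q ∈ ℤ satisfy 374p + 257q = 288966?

gcd(374, 257):
  374 = 1×257 + 117
  257 = 2×117 + 23
  117 = 5×23 + 2
  23 = 11×2 + 1
  2 = 2×1
so gcd(374, 257) = 1.
Back-substitute for Bézout coefficients:
  1 = 23 - 11×2
  ... = 374×(-123) + 257×(179)
Scale by 288966: one solution is (-35542818, 51724914). Reduce p mod 257: (25, 1088).
General: p = 25 + 257t, q = 1088 - 374t.
p ≥ 0 ⇒ t ≥ 0; q ≥ 0 ⇒ t ≤ 2. So t ∈ [0, 2]: 3 solutions.

3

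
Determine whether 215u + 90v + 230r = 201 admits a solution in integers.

no

gcd(215, 90) = 5  (215 = 2×90 + 35, 90 = 2×35 + 20, 35 = 1×20 + 15, 20 = 1×15 + 5, 15 = 3×5).
gcd(5, 230) = 5.
5 does not divide 201 (remainder 1), so no integer solutions.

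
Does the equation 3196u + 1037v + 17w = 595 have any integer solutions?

gcd(3196, 1037) = 17.
gcd(17, 17) = 17.
17 divides 595, so integer solutions exist.

yes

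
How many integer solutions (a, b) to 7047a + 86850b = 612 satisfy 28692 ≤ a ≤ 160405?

gcd(86850, 7047) = 9  (86850 = 12×7047 + 2286, 7047 = 3×2286 + 189, 2286 = 12×189 + 18, 189 = 10×18 + 9, 18 = 2×9).
Back-substituting, 7047×(4597) + 86850×(-373) = 9.
Scale by 68: particular solution (312596, -25364); reduce a mod 9650: (3796, -308).
General solution: a = 3796 + 9650t, b = -308 - 783t for integer t.
28692 ≤ 3796 + 9650t ≤ 160405 gives t ∈ [3, 16], which is 14 values.

14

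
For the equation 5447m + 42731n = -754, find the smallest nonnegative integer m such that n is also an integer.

94

gcd(42731, 5447):
  42731 = 7·5447 + 4602
  5447 = 1·4602 + 845
  4602 = 5·845 + 377
  845 = 2·377 + 91
  377 = 4·91 + 13
  91 = 7·13
so gcd(42731, 5447) = 13.
13 divides -754, so solutions exist.
Back-substitute for Bézout coefficients:
  13 = 377 - 4·91
  ... = 5447·(-455) + 42731·(58)
Scale by -754/13 = -58: (m₀, n₀) = (26390, -3364).
General solution: m = 26390 + 3287t, n = -3364 - 419t for integer t.
m ≥ 0: smallest is 26390 mod 3287 = 94 (at t = -8), with n = -12.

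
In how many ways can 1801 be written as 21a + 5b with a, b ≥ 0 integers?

17

gcd(21, 5):
  21 = 4·5 + 1
  5 = 5·1
so gcd(21, 5) = 1.
Back-substitute for Bézout coefficients:
  1 = 21 - 4·5
  ... = 21·(1) + 5·(-4)
Scale by 1801: one solution is (1801, -7204). Reduce a mod 5: (1, 356).
General: a = 1 + 5t, b = 356 - 21t.
a ≥ 0 ⇒ t ≥ 0; b ≥ 0 ⇒ t ≤ 16. So t ∈ [0, 16]: 17 solutions.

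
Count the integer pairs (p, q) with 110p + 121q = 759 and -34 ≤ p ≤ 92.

gcd(121, 110) = 11.
By Bézout, 110·(-1) + 121·(1) = 11.
Particular solution: (8, -1).
General solution: p = 8 + 11t, q = -1 - 10t for integer t.
-34 ≤ 8 + 11t ≤ 92 gives t ∈ [-3, 7], which is 11 values.

11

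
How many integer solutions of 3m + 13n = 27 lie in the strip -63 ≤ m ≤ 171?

18

gcd(13, 3) = 1.
By Bézout, 3×(-4) + 13×(1) = 1.
Particular solution: (9, 0).
General solution: m = 9 + 13t, n = 0 - 3t for integer t.
-63 ≤ 9 + 13t ≤ 171 gives t ∈ [-5, 12], which is 18 values.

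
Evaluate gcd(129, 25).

gcd(129, 25):
  129 = 5×25 + 4
  25 = 6×4 + 1
  4 = 4×1
so gcd(129, 25) = 1.

1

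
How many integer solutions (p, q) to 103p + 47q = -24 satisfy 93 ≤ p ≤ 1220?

24

gcd(103, 47):
  103 = 2*47 + 9
  47 = 5*9 + 2
  9 = 4*2 + 1
  2 = 2*1
so gcd(103, 47) = 1.
Back-substitute for Bézout coefficients:
  1 = 9 - 4*2
  ... = 103*(21) + 47*(-46)
Scale by -24: particular solution (-504, 1104); reduce p mod 47: (13, -29).
General solution: p = 13 + 47t, q = -29 - 103t for integer t.
93 ≤ 13 + 47t ≤ 1220 gives t ∈ [2, 25], which is 24 values.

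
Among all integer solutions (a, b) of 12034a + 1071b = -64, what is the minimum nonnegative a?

gcd(12034, 1071) = 1  (12034 = 11×1071 + 253, 1071 = 4×253 + 59, 253 = 4×59 + 17, 59 = 3×17 + 8, 17 = 2×8 + 1, 8 = 8×1).
1 divides -64, so solutions exist.
Back-substituting, 12034×(127) + 1071×(-1427) = 1.
Scale by -64/1 = -64: (a₀, b₀) = (-8128, 91328).
General solution: a = -8128 + 1071t, b = 91328 - 12034t for integer t.
a ≥ 0: smallest is -8128 mod 1071 = 440 (at t = 8), with b = -4944.

440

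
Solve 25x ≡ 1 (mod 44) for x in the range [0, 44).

gcd(44, 25) = 1  (44 = 1×25 + 19, 25 = 1×19 + 6, 19 = 3×6 + 1, 6 = 6×1).
Back-substituting, 25×(-7) + 44×(4) = 1.
So 25×-7 ≡ 1 (mod 44), and -7 mod 44 = 37.

37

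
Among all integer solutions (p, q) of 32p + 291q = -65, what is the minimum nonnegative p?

gcd(291, 32) = 1.
1 divides -65, so solutions exist.
By Bézout, 32×(-100) + 291×(11) = 1.
Scale by -65/1 = -65: (p₀, q₀) = (6500, -715).
General solution: p = 6500 + 291t, q = -715 - 32t for integer t.
p ≥ 0: smallest is 6500 mod 291 = 98 (at t = -22), with q = -11.

98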